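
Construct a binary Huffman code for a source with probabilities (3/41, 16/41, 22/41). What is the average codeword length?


Huffman construction (repeatedly merge the two least-probable nodes; each merge adds 1 bit to every symbol beneath it): 3/41 + 16/41 = 19/41; 19/41 + 22/41 = 1. Resulting codeword lengths (in the order the probabilities were given): (2, 2, 1). L_avg = sum(p_i * l_i) = 3/41*2 + 16/41*2 + 22/41*1 = 60/41 = 1.4634

1.4634 bits


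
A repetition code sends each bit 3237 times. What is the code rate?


Rate = k/n = 1/3237

1/3237


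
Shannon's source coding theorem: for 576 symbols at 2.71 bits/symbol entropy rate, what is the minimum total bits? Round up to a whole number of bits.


Minimum bits >= n * H = 576 * 2.71 = 1560.96, rounded up to a whole number of bits = 1561

1561 bits


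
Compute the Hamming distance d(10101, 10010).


Count differing positions: . . ^ ^ ^ = 3 differences

3


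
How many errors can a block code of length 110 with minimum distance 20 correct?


Correction capability = floor((d-1)/2) = floor((20-1)/2) = 9

9 errors


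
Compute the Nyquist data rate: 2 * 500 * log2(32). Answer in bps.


Rate = 2 * B * log2(M) = 2 * 500 * 5.0 = 5000.0

5000.0 bps


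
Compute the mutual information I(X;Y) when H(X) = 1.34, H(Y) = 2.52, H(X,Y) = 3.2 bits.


I(X;Y) = H(X) + H(Y) - H(X,Y) = 1.34 + 2.52 - 3.2 = 0.66

0.66 bits


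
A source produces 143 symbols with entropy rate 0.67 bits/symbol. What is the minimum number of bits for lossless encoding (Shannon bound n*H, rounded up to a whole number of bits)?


Minimum bits >= n * H = 143 * 0.67 = 95.81, rounded up to a whole number of bits = 96

96 bits


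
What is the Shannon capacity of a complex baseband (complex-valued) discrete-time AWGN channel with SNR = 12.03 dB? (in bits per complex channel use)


SNR_linear = 10^(12.03/10) = 15.9588; C = log2(1 + SNR_linear) = log2(1 + 15.9588) = 4.084

4.084 bits/channel use


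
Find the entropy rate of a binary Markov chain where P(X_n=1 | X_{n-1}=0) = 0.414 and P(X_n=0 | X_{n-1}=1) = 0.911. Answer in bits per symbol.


Stationary distribution: pi_0 = p10/(p01+p10) = 0.6875, pi_1 = 0.3125. Entropy rate H' = pi_0*H(p01) + pi_1*H(p10) = 0.6875*0.9786 + 0.3125*0.4331 = 0.8081

0.8081 bits/symbol


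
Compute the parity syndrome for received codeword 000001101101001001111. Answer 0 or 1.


Syndrome = XOR of all bits = 0 XOR 0 XOR 0 XOR 0 XOR 0 XOR 1 XOR 1 XOR 0 XOR 1 XOR 1 XOR 0 XOR 1 XOR 0 XOR 0 XOR 1 XOR 0 XOR 0 XOR 1 XOR 1 XOR 1 XOR 1 = 0

0


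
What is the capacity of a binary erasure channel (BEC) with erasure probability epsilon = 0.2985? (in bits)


C = 1 - epsilon = 1 - 0.2985 = 0.7015

0.7015 bits


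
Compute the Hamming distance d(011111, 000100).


Count differing positions: . ^ ^ . ^ ^ = 4 differences

4


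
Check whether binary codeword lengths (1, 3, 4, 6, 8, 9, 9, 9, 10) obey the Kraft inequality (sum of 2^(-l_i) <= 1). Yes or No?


Kraft sum = sum(2^(-l_i)) = 0.7139, need <= 1. Result: satisfied (a binary prefix-free code with these lengths exists)

Yes


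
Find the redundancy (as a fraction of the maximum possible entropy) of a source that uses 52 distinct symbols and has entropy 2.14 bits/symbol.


H_max = log2(K) = log2(52) = 5.7004 bits/symbol. Redundancy = 1 - H/H_max = 1 - 2.14/5.7004 = 1 - 0.3754 = 0.6246

0.6246


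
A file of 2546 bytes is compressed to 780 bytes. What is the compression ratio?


Ratio = original / compressed = 2546 / 780 = 3.2641

3.2641


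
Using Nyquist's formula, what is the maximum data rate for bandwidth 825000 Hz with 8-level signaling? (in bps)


Rate = 2 * B * log2(M) = 2 * 825000 * 3.0 = 4950000.0

4950000.0 bps


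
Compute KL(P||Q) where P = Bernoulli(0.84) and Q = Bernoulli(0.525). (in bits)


KL = p*log2(p/q) + (1-p)*log2((1-p)/(1-q)) = 0.84*log2(0.84/0.525) + 0.16*log2(0.16/0.475) = 0.3184

0.3184 bits


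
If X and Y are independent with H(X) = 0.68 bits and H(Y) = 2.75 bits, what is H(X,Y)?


For independent variables, H(X,Y) = H(X) + H(Y) = 0.68 + 2.75 = 3.43

3.43 bits


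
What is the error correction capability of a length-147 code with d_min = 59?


Correction capability = floor((d-1)/2) = floor((59-1)/2) = 29

29 errors


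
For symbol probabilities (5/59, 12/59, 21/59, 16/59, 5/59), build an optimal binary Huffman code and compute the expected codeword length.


Huffman construction (repeatedly merge the two least-probable nodes; each merge adds 1 bit to every symbol beneath it): 5/59 + 5/59 = 10/59; 10/59 + 12/59 = 22/59; 16/59 + 21/59 = 37/59; 22/59 + 37/59 = 1. Resulting codeword lengths (in the order the probabilities were given): (3, 2, 2, 2, 3). L_avg = sum(p_i * l_i) = 5/59*3 + 12/59*2 + 21/59*2 + 16/59*2 + 5/59*3 = 128/59 = 2.1695

2.1695 bits


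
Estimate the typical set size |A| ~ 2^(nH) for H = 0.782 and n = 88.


log2|A_typical| = nH = 88 * 0.782 = 68.816, so |A_typical| ~ 2^68.816 = 5.196e+20

5.196e+20


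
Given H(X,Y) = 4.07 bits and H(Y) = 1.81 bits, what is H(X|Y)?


H(X|Y) = H(X,Y) - H(Y) = 4.07 - 1.81 = 2.26

2.26 bits


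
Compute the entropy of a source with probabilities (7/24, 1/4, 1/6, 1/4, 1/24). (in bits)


H = -sum(p_i * log2(p_i)). Terms: -(7/24)*log2(7/24) = 0.518469; -(1/4)*log2(1/4) = 0.500000; -(1/6)*log2(1/6) = 0.430827; -(1/4)*log2(1/4) = 0.500000; -(1/24)*log2(1/24) = 0.191040. H = 0.518469 + 0.500000 + 0.430827 + 0.500000 + 0.191040 = 2.1403

2.1403 bits


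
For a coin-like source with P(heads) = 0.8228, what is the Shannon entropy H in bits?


H = -p*log2(p) - (1-p)*log2(1-p). -0.8228*log2(0.8228) = 0.231525; -0.1772*log2(0.1772) = 0.442389. H = 0.231525 + 0.442389 = 0.6739

0.6739 bits


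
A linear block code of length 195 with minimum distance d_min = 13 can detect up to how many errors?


Detection capability = d_min - 1 = 13 - 1 = 12

12 errors


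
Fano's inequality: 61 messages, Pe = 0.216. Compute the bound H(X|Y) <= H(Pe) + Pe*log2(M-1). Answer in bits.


H(Pe) = -Pe*log2(Pe) - (1-Pe)*log2(1-Pe) = -0.216*log2(0.216) - 0.784*log2(0.784) = 0.477554 + 0.275242 = 0.7528. Pe*log2(M-1) = 0.216*log2(60) = 1.275888. Bound = H(Pe) + Pe*log2(M-1) = 0.477554 + 0.275242 + 1.275888 = 2.0287

2.0287 bits


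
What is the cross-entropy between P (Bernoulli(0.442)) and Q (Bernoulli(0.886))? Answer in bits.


H(P,Q) = -p*log2(q) - (1-p)*log2(1-q). -0.442*log2(0.886) = 0.077183; -0.558*log2(0.114) = 1.748155. H(P,Q) = 0.077183 + 1.748155 = 1.8253

1.8253 bits


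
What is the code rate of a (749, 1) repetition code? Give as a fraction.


Rate = k/n = 1/749

1/749


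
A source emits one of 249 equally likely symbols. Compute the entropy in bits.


H = log2(n) = log2(249) = 7.96

7.96 bits


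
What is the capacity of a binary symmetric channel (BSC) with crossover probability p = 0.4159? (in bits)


H(p) = -p*log2(p) - (1-p)*log2(1-p) = -0.4159*log2(0.4159) - 0.5841*log2(0.5841) = 0.526401 + 0.453094 = 0.9795. C = 1 - H(p) = 1 - 0.9795 = 0.0205

0.0205 bits


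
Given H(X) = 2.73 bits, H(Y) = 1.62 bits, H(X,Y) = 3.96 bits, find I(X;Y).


I(X;Y) = H(X) + H(Y) - H(X,Y) = 2.73 + 1.62 - 3.96 = 0.39

0.39 bits


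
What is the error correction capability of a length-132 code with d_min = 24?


Correction capability = floor((d-1)/2) = floor((24-1)/2) = 11

11 errors


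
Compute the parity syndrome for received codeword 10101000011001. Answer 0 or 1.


Syndrome = XOR of all bits = 1 XOR 0 XOR 1 XOR 0 XOR 1 XOR 0 XOR 0 XOR 0 XOR 0 XOR 1 XOR 1 XOR 0 XOR 0 XOR 1 = 0

0


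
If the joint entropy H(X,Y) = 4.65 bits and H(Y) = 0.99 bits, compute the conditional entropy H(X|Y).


H(X|Y) = H(X,Y) - H(Y) = 4.65 - 0.99 = 3.66

3.66 bits


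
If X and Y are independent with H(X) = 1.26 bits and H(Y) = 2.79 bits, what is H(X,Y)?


For independent variables, H(X,Y) = H(X) + H(Y) = 1.26 + 2.79 = 4.05

4.05 bits


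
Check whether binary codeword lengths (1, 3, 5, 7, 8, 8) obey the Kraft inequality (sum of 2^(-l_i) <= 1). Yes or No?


Kraft sum = sum(2^(-l_i)) = 0.6719, need <= 1. Result: satisfied (a binary prefix-free code with these lengths exists)

Yes


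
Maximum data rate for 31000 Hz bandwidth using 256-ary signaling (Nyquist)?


Rate = 2 * B * log2(M) = 2 * 31000 * 8.0 = 496000.0

496000.0 bps


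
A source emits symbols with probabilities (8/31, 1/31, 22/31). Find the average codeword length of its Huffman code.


Huffman construction (repeatedly merge the two least-probable nodes; each merge adds 1 bit to every symbol beneath it): 1/31 + 8/31 = 9/31; 9/31 + 22/31 = 1. Resulting codeword lengths (in the order the probabilities were given): (2, 2, 1). L_avg = sum(p_i * l_i) = 8/31*2 + 1/31*2 + 22/31*1 = 40/31 = 1.2903

1.2903 bits


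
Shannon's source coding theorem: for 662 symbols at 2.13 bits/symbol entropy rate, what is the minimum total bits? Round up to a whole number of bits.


Minimum bits >= n * H = 662 * 2.13 = 1410.06, rounded up to a whole number of bits = 1411

1411 bits


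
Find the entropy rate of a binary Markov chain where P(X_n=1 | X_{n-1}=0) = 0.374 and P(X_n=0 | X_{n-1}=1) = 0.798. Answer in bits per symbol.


Stationary distribution: pi_0 = p10/(p01+p10) = 0.6809, pi_1 = 0.3191. Entropy rate H' = pi_0*H(p01) + pi_1*H(p10) = 0.6809*0.9537 + 0.3191*0.7259 = 0.881

0.881 bits/symbol


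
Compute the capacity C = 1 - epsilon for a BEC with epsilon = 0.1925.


C = 1 - epsilon = 1 - 0.1925 = 0.8075

0.8075 bits


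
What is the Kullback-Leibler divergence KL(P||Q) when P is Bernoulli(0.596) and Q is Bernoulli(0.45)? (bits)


KL = p*log2(p/q) + (1-p)*log2((1-p)/(1-q)) = 0.596*log2(0.596/0.45) + 0.404*log2(0.404/0.55) = 0.0618

0.0618 bits


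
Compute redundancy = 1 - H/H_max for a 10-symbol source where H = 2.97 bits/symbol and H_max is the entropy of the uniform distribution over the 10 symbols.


H_max = log2(K) = log2(10) = 3.3219 bits/symbol. Redundancy = 1 - H/H_max = 1 - 2.97/3.3219 = 1 - 0.8941 = 0.1059

0.1059


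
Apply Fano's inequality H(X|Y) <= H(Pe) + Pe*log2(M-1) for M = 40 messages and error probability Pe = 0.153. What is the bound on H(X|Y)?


H(Pe) = -Pe*log2(Pe) - (1-Pe)*log2(1-Pe) = -0.153*log2(0.153) - 0.847*log2(0.847) = 0.414385 + 0.202913 = 0.6173. Pe*log2(M-1) = 0.153*log2(39) = 0.808667. Bound = H(Pe) + Pe*log2(M-1) = 0.414385 + 0.202913 + 0.808667 = 1.426

1.426 bits


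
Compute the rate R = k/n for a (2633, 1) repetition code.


Rate = k/n = 1/2633

1/2633


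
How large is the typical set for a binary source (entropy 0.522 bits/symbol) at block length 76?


log2|A_typical| = nH = 76 * 0.522 = 39.672, so |A_typical| ~ 2^39.672 = 8.759e+11

8.759e+11


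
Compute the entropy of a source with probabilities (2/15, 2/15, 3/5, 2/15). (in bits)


H = -sum(p_i * log2(p_i)). Terms: -(2/15)*log2(2/15) = 0.387585; -(2/15)*log2(2/15) = 0.387585; -(3/5)*log2(3/5) = 0.442179; -(2/15)*log2(2/15) = 0.387585. H = 0.387585 + 0.387585 + 0.442179 + 0.387585 = 1.6049

1.6049 bits


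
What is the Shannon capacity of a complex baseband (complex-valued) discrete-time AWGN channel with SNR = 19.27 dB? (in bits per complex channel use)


SNR_linear = 10^(19.27/10) = 84.5279; C = log2(1 + SNR_linear) = log2(1 + 84.5279) = 6.4183

6.4183 bits/channel use


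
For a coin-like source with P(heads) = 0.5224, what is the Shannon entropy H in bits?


H = -p*log2(p) - (1-p)*log2(1-p). -0.5224*log2(0.5224) = 0.489370; -0.4776*log2(0.4776) = 0.509181. H = 0.489370 + 0.509181 = 0.9986

0.9986 bits


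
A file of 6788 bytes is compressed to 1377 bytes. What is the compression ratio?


Ratio = original / compressed = 6788 / 1377 = 4.9296

4.9296


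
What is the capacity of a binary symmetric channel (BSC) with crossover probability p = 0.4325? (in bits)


H(p) = -p*log2(p) - (1-p)*log2(1-p) = -0.4325*log2(0.4325) - 0.5675*log2(0.5675) = 0.522991 + 0.463822 = 0.9868. C = 1 - H(p) = 1 - 0.9868 = 0.0132

0.0132 bits


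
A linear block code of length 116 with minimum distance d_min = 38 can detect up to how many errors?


Detection capability = d_min - 1 = 38 - 1 = 37

37 errors


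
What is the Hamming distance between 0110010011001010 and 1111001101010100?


Count differing positions: ^ . . ^ . ^ ^ ^ ^ . . ^ ^ ^ ^ . = 10 differences

10


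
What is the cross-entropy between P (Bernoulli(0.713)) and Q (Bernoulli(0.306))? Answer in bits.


H(P,Q) = -p*log2(q) - (1-p)*log2(1-q). -0.713*log2(0.306) = 1.218087; -0.287*log2(0.694) = 0.151247. H(P,Q) = 1.218087 + 0.151247 = 1.3693

1.3693 bits


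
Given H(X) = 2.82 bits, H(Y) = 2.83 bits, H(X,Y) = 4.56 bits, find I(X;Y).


I(X;Y) = H(X) + H(Y) - H(X,Y) = 2.82 + 2.83 - 4.56 = 1.09

1.09 bits


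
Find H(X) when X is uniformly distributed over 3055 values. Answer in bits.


H = log2(n) = log2(3055) = 11.577

11.577 bits


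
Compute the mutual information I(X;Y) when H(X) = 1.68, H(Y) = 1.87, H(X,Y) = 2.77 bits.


I(X;Y) = H(X) + H(Y) - H(X,Y) = 1.68 + 1.87 - 2.77 = 0.78

0.78 bits


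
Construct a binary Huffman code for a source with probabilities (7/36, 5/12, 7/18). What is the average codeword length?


Huffman construction (repeatedly merge the two least-probable nodes; each merge adds 1 bit to every symbol beneath it): 7/36 + 7/18 = 7/12; 5/12 + 7/12 = 1. Resulting codeword lengths (in the order the probabilities were given): (2, 1, 2). L_avg = sum(p_i * l_i) = 7/36*2 + 5/12*1 + 7/18*2 = 19/12 = 1.5833

1.5833 bits


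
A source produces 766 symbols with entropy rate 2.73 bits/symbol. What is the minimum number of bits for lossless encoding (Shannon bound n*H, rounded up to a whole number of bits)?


Minimum bits >= n * H = 766 * 2.73 = 2091.18, rounded up to a whole number of bits = 2092

2092 bits


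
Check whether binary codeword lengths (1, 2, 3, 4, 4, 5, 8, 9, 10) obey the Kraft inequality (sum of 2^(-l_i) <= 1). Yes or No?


Kraft sum = sum(2^(-l_i)) = 1.0381, need <= 1. Result: violated (a binary prefix-free code with these lengths cannot exist)

No


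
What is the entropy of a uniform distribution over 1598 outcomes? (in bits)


H = log2(n) = log2(1598) = 10.6421

10.6421 bits


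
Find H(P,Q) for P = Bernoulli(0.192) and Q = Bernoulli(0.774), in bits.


H(P,Q) = -p*log2(q) - (1-p)*log2(1-q). -0.192*log2(0.774) = 0.070962; -0.808*log2(0.226) = 1.733649. H(P,Q) = 0.070962 + 1.733649 = 1.8046

1.8046 bits


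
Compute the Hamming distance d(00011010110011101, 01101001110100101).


Count differing positions: . ^ ^ ^ . . ^ ^ . . . ^ ^ ^ . . . = 8 differences

8


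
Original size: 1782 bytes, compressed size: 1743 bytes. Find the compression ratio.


Ratio = original / compressed = 1782 / 1743 = 1.0224

1.0224


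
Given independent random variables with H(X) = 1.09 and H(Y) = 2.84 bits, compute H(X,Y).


For independent variables, H(X,Y) = H(X) + H(Y) = 1.09 + 2.84 = 3.93

3.93 bits


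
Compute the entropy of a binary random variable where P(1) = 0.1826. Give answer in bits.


H = -p*log2(p) - (1-p)*log2(1-p). -0.1826*log2(0.1826) = 0.447962; -0.8174*log2(0.8174) = 0.237770. H = 0.447962 + 0.237770 = 0.6857

0.6857 bits


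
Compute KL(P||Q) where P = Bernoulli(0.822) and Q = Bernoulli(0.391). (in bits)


KL = p*log2(p/q) + (1-p)*log2((1-p)/(1-q)) = 0.822*log2(0.822/0.391) + 0.178*log2(0.178/0.609) = 0.5653

0.5653 bits


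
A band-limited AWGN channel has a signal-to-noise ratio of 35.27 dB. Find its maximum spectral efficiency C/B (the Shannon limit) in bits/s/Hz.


SNR_linear = 10^(35.27/10) = 3365.1157; C/B = log2(1 + SNR_linear) = log2(1 + 3365.1157) = 11.7169

11.7169 bits/s/Hz


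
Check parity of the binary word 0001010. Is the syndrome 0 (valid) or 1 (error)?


Syndrome = XOR of all bits = 0 XOR 0 XOR 0 XOR 1 XOR 0 XOR 1 XOR 0 = 0

0


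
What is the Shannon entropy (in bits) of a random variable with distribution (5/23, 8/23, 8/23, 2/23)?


H = -sum(p_i * log2(p_i)). Terms: -(5/23)*log2(5/23) = 0.478616; -(8/23)*log2(8/23) = 0.529935; -(8/23)*log2(8/23) = 0.529935; -(2/23)*log2(2/23) = 0.306397. H = 0.478616 + 0.529935 + 0.529935 + 0.306397 = 1.8449

1.8449 bits


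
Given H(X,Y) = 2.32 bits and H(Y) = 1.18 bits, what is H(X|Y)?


H(X|Y) = H(X,Y) - H(Y) = 2.32 - 1.18 = 1.14

1.14 bits


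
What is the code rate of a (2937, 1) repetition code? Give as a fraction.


Rate = k/n = 1/2937

1/2937


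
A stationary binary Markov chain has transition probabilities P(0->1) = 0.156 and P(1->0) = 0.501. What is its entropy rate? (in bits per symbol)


Stationary distribution: pi_0 = p10/(p01+p10) = 0.7626, pi_1 = 0.2374. Entropy rate H' = pi_0*H(p01) + pi_1*H(p10) = 0.7626*0.6247 + 0.2374*1.0 = 0.7138

0.7138 bits/symbol


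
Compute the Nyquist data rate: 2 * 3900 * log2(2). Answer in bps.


Rate = 2 * B * log2(M) = 2 * 3900 * 1.0 = 7800.0

7800.0 bps


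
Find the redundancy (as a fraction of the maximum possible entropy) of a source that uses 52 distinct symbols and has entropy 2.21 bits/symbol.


H_max = log2(K) = log2(52) = 5.7004 bits/symbol. Redundancy = 1 - H/H_max = 1 - 2.21/5.7004 = 1 - 0.3877 = 0.6123

0.6123


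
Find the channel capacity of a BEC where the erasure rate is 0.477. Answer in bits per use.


C = 1 - epsilon = 1 - 0.477 = 0.523

0.523 bits


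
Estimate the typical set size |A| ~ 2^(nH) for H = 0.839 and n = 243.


log2|A_typical| = nH = 243 * 0.839 = 203.877, so |A_typical| ~ 2^203.877 = 2.361e+61

2.361e+61


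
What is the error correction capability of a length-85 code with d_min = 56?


Correction capability = floor((d-1)/2) = floor((56-1)/2) = 27

27 errors


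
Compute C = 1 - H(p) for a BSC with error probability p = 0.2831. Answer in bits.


H(p) = -p*log2(p) - (1-p)*log2(1-p) = -0.2831*log2(0.2831) - 0.7169*log2(0.7169) = 0.515416 + 0.344224 = 0.8596. C = 1 - H(p) = 1 - 0.8596 = 0.1404

0.1404 bits


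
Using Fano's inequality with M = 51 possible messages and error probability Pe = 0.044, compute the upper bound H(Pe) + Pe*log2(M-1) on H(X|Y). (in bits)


H(Pe) = -Pe*log2(Pe) - (1-Pe)*log2(1-Pe) = -0.044*log2(0.044) - 0.956*log2(0.956) = 0.198280 + 0.062061 = 0.2603. Pe*log2(M-1) = 0.044*log2(50) = 0.248330. Bound = H(Pe) + Pe*log2(M-1) = 0.198280 + 0.062061 + 0.248330 = 0.5087

0.5087 bits


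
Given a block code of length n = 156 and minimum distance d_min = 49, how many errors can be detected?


Detection capability = d_min - 1 = 49 - 1 = 48

48 errors


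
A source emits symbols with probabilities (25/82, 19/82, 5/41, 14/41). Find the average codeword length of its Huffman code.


Huffman construction (repeatedly merge the two least-probable nodes; each merge adds 1 bit to every symbol beneath it): 5/41 + 19/82 = 29/82; 25/82 + 14/41 = 53/82; 29/82 + 53/82 = 1. Resulting codeword lengths (in the order the probabilities were given): (2, 2, 2, 2). L_avg = sum(p_i * l_i) = 25/82*2 + 19/82*2 + 5/41*2 + 14/41*2 = 2

2.0 bits


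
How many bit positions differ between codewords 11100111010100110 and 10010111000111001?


Count differing positions: . ^ ^ ^ . . . . . ^ . . ^ ^ ^ ^ ^ = 9 differences

9


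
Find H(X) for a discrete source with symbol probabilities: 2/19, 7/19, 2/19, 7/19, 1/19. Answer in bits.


H = -sum(p_i * log2(p_i)). Terms: -(2/19)*log2(2/19) = 0.341887; -(7/19)*log2(7/19) = 0.530737; -(2/19)*log2(2/19) = 0.341887; -(7/19)*log2(7/19) = 0.530737; -(1/19)*log2(1/19) = 0.223575. H = 0.341887 + 0.530737 + 0.341887 + 0.530737 + 0.223575 = 1.9688

1.9688 bits


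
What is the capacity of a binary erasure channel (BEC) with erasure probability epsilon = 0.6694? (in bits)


C = 1 - epsilon = 1 - 0.6694 = 0.3306

0.3306 bits


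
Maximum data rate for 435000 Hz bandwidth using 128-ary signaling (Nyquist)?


Rate = 2 * B * log2(M) = 2 * 435000 * 7.0 = 6090000.0

6090000.0 bps


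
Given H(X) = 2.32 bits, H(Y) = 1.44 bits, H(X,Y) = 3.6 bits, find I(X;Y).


I(X;Y) = H(X) + H(Y) - H(X,Y) = 2.32 + 1.44 - 3.6 = 0.16

0.16 bits


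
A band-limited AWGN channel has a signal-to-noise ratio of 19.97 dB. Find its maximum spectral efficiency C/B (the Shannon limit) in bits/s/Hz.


SNR_linear = 10^(19.97/10) = 99.3116; C/B = log2(1 + SNR_linear) = log2(1 + 99.3116) = 6.6483

6.6483 bits/s/Hz


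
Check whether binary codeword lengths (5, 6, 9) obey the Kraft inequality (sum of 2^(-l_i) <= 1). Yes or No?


Kraft sum = sum(2^(-l_i)) = 0.0488, need <= 1. Result: satisfied (a binary prefix-free code with these lengths exists)

Yes


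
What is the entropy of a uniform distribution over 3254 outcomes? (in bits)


H = log2(n) = log2(3254) = 11.668

11.668 bits


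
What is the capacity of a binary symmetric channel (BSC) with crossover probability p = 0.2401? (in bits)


H(p) = -p*log2(p) - (1-p)*log2(1-p) = -0.2401*log2(0.2401) - 0.7599*log2(0.7599) = 0.494196 + 0.301010 = 0.7952. C = 1 - H(p) = 1 - 0.7952 = 0.2048

0.2048 bits


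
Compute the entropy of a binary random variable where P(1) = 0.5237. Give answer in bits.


H = -p*log2(p) - (1-p)*log2(1-p). -0.5237*log2(0.5237) = 0.488710; -0.4763*log2(0.4763) = 0.509668. H = 0.488710 + 0.509668 = 0.9984

0.9984 bits


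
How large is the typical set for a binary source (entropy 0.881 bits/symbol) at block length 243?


log2|A_typical| = nH = 243 * 0.881 = 214.083, so |A_typical| ~ 2^214.083 = 2.789e+64

2.789e+64


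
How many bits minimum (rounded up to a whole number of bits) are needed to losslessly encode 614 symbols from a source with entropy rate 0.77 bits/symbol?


Minimum bits >= n * H = 614 * 0.77 = 472.78, rounded up to a whole number of bits = 473

473 bits


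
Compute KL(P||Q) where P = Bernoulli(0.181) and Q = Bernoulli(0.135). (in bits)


KL = p*log2(p/q) + (1-p)*log2((1-p)/(1-q)) = 0.181*log2(0.181/0.135) + 0.819*log2(0.819/0.865) = 0.012

0.012 bits


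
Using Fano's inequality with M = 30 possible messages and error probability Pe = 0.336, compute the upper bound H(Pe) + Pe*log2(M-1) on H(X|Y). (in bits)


H(Pe) = -Pe*log2(Pe) - (1-Pe)*log2(1-Pe) = -0.336*log2(0.336) - 0.664*log2(0.664) = 0.528685 + 0.392255 = 0.9209. Pe*log2(M-1) = 0.336*log2(29) = 1.632282. Bound = H(Pe) + Pe*log2(M-1) = 0.528685 + 0.392255 + 1.632282 = 2.5532

2.5532 bits


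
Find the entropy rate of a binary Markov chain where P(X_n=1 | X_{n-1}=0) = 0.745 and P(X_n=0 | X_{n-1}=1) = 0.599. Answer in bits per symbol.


Stationary distribution: pi_0 = p10/(p01+p10) = 0.4457, pi_1 = 0.5543. Entropy rate H' = pi_0*H(p01) + pi_1*H(p10) = 0.4457*0.8191 + 0.5543*0.9715 = 0.9036

0.9036 bits/symbol


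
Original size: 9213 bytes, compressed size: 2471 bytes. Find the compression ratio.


Ratio = original / compressed = 9213 / 2471 = 3.7285

3.7285


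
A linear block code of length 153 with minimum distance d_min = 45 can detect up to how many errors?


Detection capability = d_min - 1 = 45 - 1 = 44

44 errors


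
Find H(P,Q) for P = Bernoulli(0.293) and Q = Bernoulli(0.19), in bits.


H(P,Q) = -p*log2(q) - (1-p)*log2(1-q). -0.293*log2(0.19) = 0.702007; -0.707*log2(0.81) = 0.214932. H(P,Q) = 0.702007 + 0.214932 = 0.9169

0.9169 bits


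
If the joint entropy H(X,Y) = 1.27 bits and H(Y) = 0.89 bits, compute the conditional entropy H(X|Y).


H(X|Y) = H(X,Y) - H(Y) = 1.27 - 0.89 = 0.38

0.38 bits


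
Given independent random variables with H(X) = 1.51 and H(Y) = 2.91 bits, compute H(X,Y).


For independent variables, H(X,Y) = H(X) + H(Y) = 1.51 + 2.91 = 4.42

4.42 bits


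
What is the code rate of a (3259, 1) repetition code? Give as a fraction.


Rate = k/n = 1/3259

1/3259


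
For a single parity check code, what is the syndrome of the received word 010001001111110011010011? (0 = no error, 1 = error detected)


Syndrome = XOR of all bits = 0 XOR 1 XOR 0 XOR 0 XOR 0 XOR 1 XOR 0 XOR 0 XOR 1 XOR 1 XOR 1 XOR 1 XOR 1 XOR 1 XOR 0 XOR 0 XOR 1 XOR 1 XOR 0 XOR 1 XOR 0 XOR 0 XOR 1 XOR 1 = 1

1


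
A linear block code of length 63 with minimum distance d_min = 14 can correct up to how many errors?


Correction capability = floor((d-1)/2) = floor((14-1)/2) = 6

6 errors


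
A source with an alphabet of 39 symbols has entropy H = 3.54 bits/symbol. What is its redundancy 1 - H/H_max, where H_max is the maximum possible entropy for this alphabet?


H_max = log2(K) = log2(39) = 5.2854 bits/symbol. Redundancy = 1 - H/H_max = 1 - 3.54/5.2854 = 1 - 0.6698 = 0.3302

0.3302


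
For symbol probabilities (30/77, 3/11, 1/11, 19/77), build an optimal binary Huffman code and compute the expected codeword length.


Huffman construction (repeatedly merge the two least-probable nodes; each merge adds 1 bit to every symbol beneath it): 1/11 + 19/77 = 26/77; 3/11 + 26/77 = 47/77; 30/77 + 47/77 = 1. Resulting codeword lengths (in the order the probabilities were given): (1, 2, 3, 3). L_avg = sum(p_i * l_i) = 30/77*1 + 3/11*2 + 1/11*3 + 19/77*3 = 150/77 = 1.9481

1.9481 bits


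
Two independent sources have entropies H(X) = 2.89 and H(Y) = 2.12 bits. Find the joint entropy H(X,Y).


For independent variables, H(X,Y) = H(X) + H(Y) = 2.89 + 2.12 = 5.01

5.01 bits


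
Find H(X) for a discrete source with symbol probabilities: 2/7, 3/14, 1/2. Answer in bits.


H = -sum(p_i * log2(p_i)). Terms: -(2/7)*log2(2/7) = 0.516387; -(3/14)*log2(3/14) = 0.476227; -(1/2)*log2(1/2) = 0.500000. H = 0.516387 + 0.476227 + 0.500000 = 1.4926

1.4926 bits


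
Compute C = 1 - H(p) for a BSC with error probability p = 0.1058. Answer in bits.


H(p) = -p*log2(p) - (1-p)*log2(1-p) = -0.1058*log2(0.1058) - 0.8942*log2(0.8942) = 0.342854 + 0.144262 = 0.4871. C = 1 - H(p) = 1 - 0.4871 = 0.5129

0.5129 bits


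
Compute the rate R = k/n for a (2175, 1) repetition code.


Rate = k/n = 1/2175

1/2175


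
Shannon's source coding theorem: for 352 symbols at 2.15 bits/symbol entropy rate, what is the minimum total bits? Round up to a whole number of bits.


Minimum bits >= n * H = 352 * 2.15 = 756.8, rounded up to a whole number of bits = 757

757 bits


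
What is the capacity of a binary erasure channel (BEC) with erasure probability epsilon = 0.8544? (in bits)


C = 1 - epsilon = 1 - 0.8544 = 0.1456

0.1456 bits


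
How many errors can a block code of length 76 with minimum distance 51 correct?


Correction capability = floor((d-1)/2) = floor((51-1)/2) = 25

25 errors


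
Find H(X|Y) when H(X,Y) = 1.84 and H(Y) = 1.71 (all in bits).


H(X|Y) = H(X,Y) - H(Y) = 1.84 - 1.71 = 0.13

0.13 bits


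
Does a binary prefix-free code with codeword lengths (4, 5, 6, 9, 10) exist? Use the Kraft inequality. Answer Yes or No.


Kraft sum = sum(2^(-l_i)) = 0.1123, need <= 1. Result: satisfied (a binary prefix-free code with these lengths exists)

Yes


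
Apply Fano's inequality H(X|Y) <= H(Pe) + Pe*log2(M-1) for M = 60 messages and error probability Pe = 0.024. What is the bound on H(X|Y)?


H(Pe) = -Pe*log2(Pe) - (1-Pe)*log2(1-Pe) = -0.024*log2(0.024) - 0.976*log2(0.976) = 0.129140 + 0.034206 = 0.1633. Pe*log2(M-1) = 0.024*log2(59) = 0.141183. Bound = H(Pe) + Pe*log2(M-1) = 0.129140 + 0.034206 + 0.141183 = 0.3045

0.3045 bits


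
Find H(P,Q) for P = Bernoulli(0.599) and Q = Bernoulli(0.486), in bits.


H(P,Q) = -p*log2(q) - (1-p)*log2(1-q). -0.599*log2(0.486) = 0.623542; -0.401*log2(0.514) = 0.385024. H(P,Q) = 0.623542 + 0.385024 = 1.0086

1.0086 bits


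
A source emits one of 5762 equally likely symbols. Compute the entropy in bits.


H = log2(n) = log2(5762) = 12.4924

12.4924 bits


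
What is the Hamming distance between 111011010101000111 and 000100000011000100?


Count differing positions: ^ ^ ^ ^ ^ ^ . ^ . ^ ^ . . . . . ^ ^ = 11 differences

11


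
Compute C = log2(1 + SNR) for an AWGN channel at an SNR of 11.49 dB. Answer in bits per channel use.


SNR_linear = 10^(11.49/10) = 14.0929; C = log2(1 + SNR_linear) = log2(1 + 14.0929) = 3.9158

3.9158 bits/channel use


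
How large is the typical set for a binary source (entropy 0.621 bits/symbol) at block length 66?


log2|A_typical| = nH = 66 * 0.621 = 40.986, so |A_typical| ~ 2^40.986 = 2.178e+12

2.178e+12


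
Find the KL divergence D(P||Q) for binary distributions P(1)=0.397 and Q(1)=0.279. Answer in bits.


KL = p*log2(p/q) + (1-p)*log2((1-p)/(1-q)) = 0.397*log2(0.397/0.279) + 0.603*log2(0.603/0.721) = 0.0465

0.0465 bits


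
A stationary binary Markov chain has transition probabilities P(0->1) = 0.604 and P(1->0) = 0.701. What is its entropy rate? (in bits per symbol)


Stationary distribution: pi_0 = p10/(p01+p10) = 0.5372, pi_1 = 0.4628. Entropy rate H' = pi_0*H(p01) + pi_1*H(p10) = 0.5372*0.9686 + 0.4628*0.8801 = 0.9276

0.9276 bits/symbol


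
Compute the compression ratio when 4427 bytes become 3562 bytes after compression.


Ratio = original / compressed = 4427 / 3562 = 1.2428

1.2428


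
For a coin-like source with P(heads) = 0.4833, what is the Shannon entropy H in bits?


H = -p*log2(p) - (1-p)*log2(1-p). -0.4833*log2(0.4833) = 0.506986; -0.5167*log2(0.5167) = 0.492209. H = 0.506986 + 0.492209 = 0.9992

0.9992 bits


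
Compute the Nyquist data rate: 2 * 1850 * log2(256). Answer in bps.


Rate = 2 * B * log2(M) = 2 * 1850 * 8.0 = 29600.0

29600.0 bps


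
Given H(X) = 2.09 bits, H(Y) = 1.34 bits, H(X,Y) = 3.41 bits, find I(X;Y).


I(X;Y) = H(X) + H(Y) - H(X,Y) = 2.09 + 1.34 - 3.41 = 0.02

0.02 bits


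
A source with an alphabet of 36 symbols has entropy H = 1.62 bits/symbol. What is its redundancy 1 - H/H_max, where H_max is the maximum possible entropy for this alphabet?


H_max = log2(K) = log2(36) = 5.1699 bits/symbol. Redundancy = 1 - H/H_max = 1 - 1.62/5.1699 = 1 - 0.3134 = 0.6866

0.6866


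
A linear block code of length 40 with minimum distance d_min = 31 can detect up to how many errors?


Detection capability = d_min - 1 = 31 - 1 = 30

30 errors


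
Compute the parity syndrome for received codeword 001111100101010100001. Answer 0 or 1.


Syndrome = XOR of all bits = 0 XOR 0 XOR 1 XOR 1 XOR 1 XOR 1 XOR 1 XOR 0 XOR 0 XOR 1 XOR 0 XOR 1 XOR 0 XOR 1 XOR 0 XOR 1 XOR 0 XOR 0 XOR 0 XOR 0 XOR 1 = 0

0


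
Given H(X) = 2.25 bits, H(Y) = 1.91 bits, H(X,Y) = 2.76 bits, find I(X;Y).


I(X;Y) = H(X) + H(Y) - H(X,Y) = 2.25 + 1.91 - 2.76 = 1.4

1.4 bits


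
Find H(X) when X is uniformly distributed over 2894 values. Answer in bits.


H = log2(n) = log2(2894) = 11.4988

11.4988 bits


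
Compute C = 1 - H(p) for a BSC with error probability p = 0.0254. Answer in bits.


H(p) = -p*log2(p) - (1-p)*log2(1-p) = -0.0254*log2(0.0254) - 0.9746*log2(0.9746) = 0.134595 + 0.036175 = 0.1708. C = 1 - H(p) = 1 - 0.1708 = 0.8292

0.8292 bits


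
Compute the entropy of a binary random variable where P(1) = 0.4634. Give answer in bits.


H = -p*log2(p) - (1-p)*log2(1-p). -0.4634*log2(0.4634) = 0.514221; -0.5366*log2(0.5366) = 0.481910. H = 0.514221 + 0.481910 = 0.9961

0.9961 bits


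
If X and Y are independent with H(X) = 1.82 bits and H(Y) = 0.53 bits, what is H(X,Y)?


For independent variables, H(X,Y) = H(X) + H(Y) = 1.82 + 0.53 = 2.35

2.35 bits


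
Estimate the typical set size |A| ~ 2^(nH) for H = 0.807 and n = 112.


log2|A_typical| = nH = 112 * 0.807 = 90.384, so |A_typical| ~ 2^90.384 = 1.615e+27

1.615e+27


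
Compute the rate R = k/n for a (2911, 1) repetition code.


Rate = k/n = 1/2911

1/2911


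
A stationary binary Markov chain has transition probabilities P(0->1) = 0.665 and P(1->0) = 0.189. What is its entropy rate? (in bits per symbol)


Stationary distribution: pi_0 = p10/(p01+p10) = 0.2213, pi_1 = 0.7787. Entropy rate H' = pi_0*H(p01) + pi_1*H(p10) = 0.2213*0.92 + 0.7787*0.6994 = 0.7482

0.7482 bits/symbol


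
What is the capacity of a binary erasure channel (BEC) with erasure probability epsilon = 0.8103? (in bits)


C = 1 - epsilon = 1 - 0.8103 = 0.1897

0.1897 bits


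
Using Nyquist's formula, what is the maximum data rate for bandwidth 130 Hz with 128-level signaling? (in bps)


Rate = 2 * B * log2(M) = 2 * 130 * 7.0 = 1820.0

1820.0 bps


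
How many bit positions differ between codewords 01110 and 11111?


Count differing positions: ^ . . . ^ = 2 differences

2


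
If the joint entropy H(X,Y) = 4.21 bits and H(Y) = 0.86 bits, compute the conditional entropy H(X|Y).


H(X|Y) = H(X,Y) - H(Y) = 4.21 - 0.86 = 3.35

3.35 bits


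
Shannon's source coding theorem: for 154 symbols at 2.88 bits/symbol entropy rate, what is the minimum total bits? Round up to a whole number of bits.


Minimum bits >= n * H = 154 * 2.88 = 443.52, rounded up to a whole number of bits = 444

444 bits


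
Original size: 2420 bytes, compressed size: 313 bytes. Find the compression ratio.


Ratio = original / compressed = 2420 / 313 = 7.7316

7.7316


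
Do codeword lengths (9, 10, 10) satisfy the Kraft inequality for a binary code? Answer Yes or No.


Kraft sum = sum(2^(-l_i)) = 0.0039, need <= 1. Result: satisfied (a binary prefix-free code with these lengths exists)

Yes


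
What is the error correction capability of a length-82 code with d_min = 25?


Correction capability = floor((d-1)/2) = floor((25-1)/2) = 12

12 errors


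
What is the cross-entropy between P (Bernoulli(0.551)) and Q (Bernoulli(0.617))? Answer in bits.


H(P,Q) = -p*log2(q) - (1-p)*log2(1-q). -0.551*log2(0.617) = 0.383858; -0.449*log2(0.383) = 0.621678. H(P,Q) = 0.383858 + 0.621678 = 1.0055

1.0055 bits


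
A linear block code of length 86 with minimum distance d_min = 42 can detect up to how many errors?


Detection capability = d_min - 1 = 42 - 1 = 41

41 errors


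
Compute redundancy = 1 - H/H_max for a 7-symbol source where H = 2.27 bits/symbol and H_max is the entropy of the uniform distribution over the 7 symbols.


H_max = log2(K) = log2(7) = 2.8074 bits/symbol. Redundancy = 1 - H/H_max = 1 - 2.27/2.8074 = 1 - 0.8086 = 0.1914

0.1914


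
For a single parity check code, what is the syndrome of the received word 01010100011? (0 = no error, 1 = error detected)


Syndrome = XOR of all bits = 0 XOR 1 XOR 0 XOR 1 XOR 0 XOR 1 XOR 0 XOR 0 XOR 0 XOR 1 XOR 1 = 1

1


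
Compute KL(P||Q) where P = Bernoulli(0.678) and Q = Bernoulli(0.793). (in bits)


KL = p*log2(p/q) + (1-p)*log2((1-p)/(1-q)) = 0.678*log2(0.678/0.793) + 0.322*log2(0.322/0.207) = 0.052

0.052 bits


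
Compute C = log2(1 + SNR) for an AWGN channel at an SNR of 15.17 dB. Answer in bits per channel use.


SNR_linear = 10^(15.17/10) = 32.8852; C = log2(1 + SNR_linear) = log2(1 + 32.8852) = 5.0826

5.0826 bits/channel use


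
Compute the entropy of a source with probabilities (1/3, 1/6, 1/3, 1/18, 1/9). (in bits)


H = -sum(p_i * log2(p_i)). Terms: -(1/3)*log2(1/3) = 0.528321; -(1/6)*log2(1/6) = 0.430827; -(1/3)*log2(1/3) = 0.528321; -(1/18)*log2(1/18) = 0.231663; -(1/9)*log2(1/9) = 0.352214. H = 0.528321 + 0.430827 + 0.528321 + 0.231663 + 0.352214 = 2.0713

2.0713 bits


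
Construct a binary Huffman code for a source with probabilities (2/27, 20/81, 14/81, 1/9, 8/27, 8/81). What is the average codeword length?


Huffman construction (repeatedly merge the two least-probable nodes; each merge adds 1 bit to every symbol beneath it): 2/27 + 8/81 = 14/81; 1/9 + 14/81 = 23/81; 14/81 + 20/81 = 34/81; 23/81 + 8/27 = 47/81; 34/81 + 47/81 = 1. Resulting codeword lengths (in the order the probabilities were given): (3, 2, 3, 3, 2, 3). L_avg = sum(p_i * l_i) = 2/27*3 + 20/81*2 + 14/81*3 + 1/9*3 + 8/27*2 + 8/81*3 = 199/81 = 2.4568

2.4568 bits


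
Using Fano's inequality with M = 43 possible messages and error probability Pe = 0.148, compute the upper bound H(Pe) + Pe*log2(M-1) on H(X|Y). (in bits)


H(Pe) = -Pe*log2(Pe) - (1-Pe)*log2(1-Pe) = -0.148*log2(0.148) - 0.852*log2(0.852) = 0.407937 + 0.196876 = 0.6048. Pe*log2(M-1) = 0.148*log2(42) = 0.798063. Bound = H(Pe) + Pe*log2(M-1) = 0.407937 + 0.196876 + 0.798063 = 1.4029

1.4029 bits


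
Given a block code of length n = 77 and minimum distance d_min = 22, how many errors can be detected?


Detection capability = d_min - 1 = 22 - 1 = 21

21 errors


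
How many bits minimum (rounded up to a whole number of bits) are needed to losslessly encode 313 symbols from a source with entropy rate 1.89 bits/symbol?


Minimum bits >= n * H = 313 * 1.89 = 591.57, rounded up to a whole number of bits = 592

592 bits


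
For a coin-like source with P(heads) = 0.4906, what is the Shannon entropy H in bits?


H = -p*log2(p) - (1-p)*log2(1-p). -0.4906*log2(0.4906) = 0.504033; -0.5094*log2(0.5094) = 0.495712. H = 0.504033 + 0.495712 = 0.9997

0.9997 bits


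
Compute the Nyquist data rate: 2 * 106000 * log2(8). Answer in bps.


Rate = 2 * B * log2(M) = 2 * 106000 * 3.0 = 636000.0

636000.0 bps


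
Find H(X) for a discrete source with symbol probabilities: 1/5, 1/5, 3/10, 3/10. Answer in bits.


H = -sum(p_i * log2(p_i)). Terms: -(1/5)*log2(1/5) = 0.464386; -(1/5)*log2(1/5) = 0.464386; -(3/10)*log2(3/10) = 0.521090; -(3/10)*log2(3/10) = 0.521090. H = 0.464386 + 0.464386 + 0.521090 + 0.521090 = 1.971

1.971 bits


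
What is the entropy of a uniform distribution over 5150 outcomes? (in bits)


H = log2(n) = log2(5150) = 12.3304

12.3304 bits


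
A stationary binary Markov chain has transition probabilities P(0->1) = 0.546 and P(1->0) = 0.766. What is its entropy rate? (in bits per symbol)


Stationary distribution: pi_0 = p10/(p01+p10) = 0.5838, pi_1 = 0.4162. Entropy rate H' = pi_0*H(p01) + pi_1*H(p10) = 0.5838*0.9939 + 0.4162*0.7849 = 0.9069

0.9069 bits/symbol


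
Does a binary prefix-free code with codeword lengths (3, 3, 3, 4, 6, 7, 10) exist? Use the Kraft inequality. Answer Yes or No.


Kraft sum = sum(2^(-l_i)) = 0.4619, need <= 1. Result: satisfied (a binary prefix-free code with these lengths exists)

Yes


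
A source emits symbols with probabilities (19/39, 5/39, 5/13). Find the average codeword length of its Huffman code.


Huffman construction (repeatedly merge the two least-probable nodes; each merge adds 1 bit to every symbol beneath it): 5/39 + 5/13 = 20/39; 19/39 + 20/39 = 1. Resulting codeword lengths (in the order the probabilities were given): (1, 2, 2). L_avg = sum(p_i * l_i) = 19/39*1 + 5/39*2 + 5/13*2 = 59/39 = 1.5128

1.5128 bits


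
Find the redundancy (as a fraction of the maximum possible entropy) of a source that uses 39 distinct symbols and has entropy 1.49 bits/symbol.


H_max = log2(K) = log2(39) = 5.2854 bits/symbol. Redundancy = 1 - H/H_max = 1 - 1.49/5.2854 = 1 - 0.2819 = 0.7181

0.7181


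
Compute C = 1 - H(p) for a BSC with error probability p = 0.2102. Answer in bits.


H(p) = -p*log2(p) - (1-p)*log2(1-p) = -0.2102*log2(0.2102) - 0.7898*log2(0.7898) = 0.472985 + 0.268880 = 0.7419. C = 1 - H(p) = 1 - 0.7419 = 0.2581

0.2581 bits


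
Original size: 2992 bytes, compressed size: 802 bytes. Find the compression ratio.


Ratio = original / compressed = 2992 / 802 = 3.7307

3.7307


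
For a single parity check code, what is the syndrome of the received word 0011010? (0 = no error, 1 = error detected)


Syndrome = XOR of all bits = 0 XOR 0 XOR 1 XOR 1 XOR 0 XOR 1 XOR 0 = 1

1


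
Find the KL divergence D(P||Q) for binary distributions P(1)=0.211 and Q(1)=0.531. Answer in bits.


KL = p*log2(p/q) + (1-p)*log2((1-p)/(1-q)) = 0.211*log2(0.211/0.531) + 0.789*log2(0.789/0.469) = 0.3112

0.3112 bits


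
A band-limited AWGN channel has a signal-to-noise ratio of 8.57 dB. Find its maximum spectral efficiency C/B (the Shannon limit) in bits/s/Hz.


SNR_linear = 10^(8.57/10) = 7.1945; C/B = log2(1 + SNR_linear) = log2(1 + 7.1945) = 3.0347

3.0347 bits/s/Hz
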